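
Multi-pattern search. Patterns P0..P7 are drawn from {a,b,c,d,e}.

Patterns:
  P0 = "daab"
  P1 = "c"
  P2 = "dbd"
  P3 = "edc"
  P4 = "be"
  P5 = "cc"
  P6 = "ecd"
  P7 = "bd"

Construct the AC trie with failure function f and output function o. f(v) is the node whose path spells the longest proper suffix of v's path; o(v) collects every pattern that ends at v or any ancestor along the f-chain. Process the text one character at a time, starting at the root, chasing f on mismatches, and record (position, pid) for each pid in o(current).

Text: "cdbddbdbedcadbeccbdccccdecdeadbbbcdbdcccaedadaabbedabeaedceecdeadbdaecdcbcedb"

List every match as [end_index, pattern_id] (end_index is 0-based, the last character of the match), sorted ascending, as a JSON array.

Build automaton:
Trie (insert patterns):
  n0 'ε': b→11 c→5 d→1 e→8
  n1 'd': a→2 b→6
  n2 'da': a→3
  n3 'daa': b→4
  n4 'daab': ·  ←P0
  n5 'c': c→13  ←P1
  n6 'db': d→7
  n7 'dbd': ·  ←P2
  n8 'e': c→14 d→9
  n9 'ed': c→10
  n10 'edc': ·  ←P3
  n11 'b': d→16 e→12
  n12 'be': ·  ←P4
  n13 'cc': ·  ←P5
  n14 'ec': d→15
  n15 'ecd': ·  ←P6
  n16 'bd': ·  ←P7

BFS fail/out derivation:
  fail(1) 'd': from fail(0)=0 chase 'd': 0 ⇒ 0;  out=∅∪out(0)=∅
  fail(5) 'c': from fail(0)=0 chase 'c': 0 ⇒ 0;  out={1}∪out(0)={1}
  fail(8) 'e': from fail(0)=0 chase 'e': 0 ⇒ 0;  out=∅∪out(0)=∅
  fail(11) 'b': from fail(0)=0 chase 'b': 0 ⇒ 0;  out=∅∪out(0)=∅
  fail(2) 'da': from fail(1)=0 chase 'a': 0 ⇒ 0;  out=∅∪out(0)=∅
  fail(6) 'db': from fail(1)=0 chase 'b': 0 ⇒ 11;  out=∅∪out(11)=∅
  fail(9) 'ed': from fail(8)=0 chase 'd': 0 ⇒ 1;  out=∅∪out(1)=∅
  fail(12) 'be': from fail(11)=0 chase 'e': 0 ⇒ 8;  out={4}∪out(8)={4}
  fail(13) 'cc': from fail(5)=0 chase 'c': 0 ⇒ 5;  out={5}∪out(5)={1,5}
  fail(14) 'ec': from fail(8)=0 chase 'c': 0 ⇒ 5;  out=∅∪out(5)={1}
  fail(16) 'bd': from fail(11)=0 chase 'd': 0 ⇒ 1;  out={7}∪out(1)={7}
  fail(3) 'daa': from fail(2)=0 chase 'a': 0 ⇒ 0;  out=∅∪out(0)=∅
  fail(7) 'dbd': from fail(6)=11 chase 'd': 11 ⇒ 16;  out={2}∪out(16)={2,7}
  fail(10) 'edc': from fail(9)=1 chase 'c': 1→0 ⇒ 5;  out={3}∪out(5)={1,3}
  fail(15) 'ecd': from fail(14)=5 chase 'd': 5→0 ⇒ 1;  out={6}∪out(1)={6}
  fail(4) 'daab': from fail(3)=0 chase 'b': 0 ⇒ 11;  out={0}∪out(11)={0}

Run:
pos 0 'c': at 5  → match P1@[0:0]
pos 1 'd': at 1 (via fail)
pos 2 'b': at 6
pos 3 'd': at 7  → match P2@[1:3],P7@[2:3]
pos 4 'd': at 1 (via fail)
pos 5 'b': at 6
pos 6 'd': at 7  → match P2@[4:6],P7@[5:6]
pos 7 'b': at 6 (via fail)
pos 8 'e': at 12 (via fail)  → match P4@[7:8]
pos 9 'd': at 9 (via fail)
pos 10 'c': at 10  → match P1@[10:10],P3@[8:10]
pos 11 'a': at 0 (via fail)
pos 12 'd': at 1
pos 13 'b': at 6
pos 14 'e': at 12 (via fail)  → match P4@[13:14]
pos 15 'c': at 14 (via fail)  → match P1@[15:15]
pos 16 'c': at 13 (via fail)  → match P1@[16:16],P5@[15:16]
pos 17 'b': at 11 (via fail)
pos 18 'd': at 16  → match P7@[17:18]
pos 19 'c': at 5 (via fail)  → match P1@[19:19]
pos 20 'c': at 13  → match P1@[20:20],P5@[19:20]
pos 21 'c': at 13 (via fail)  → match P1@[21:21],P5@[20:21]
pos 22 'c': at 13 (via fail)  → match P1@[22:22],P5@[21:22]
pos 23 'd': at 1 (via fail)
pos 24 'e': at 8 (via fail)
pos 25 'c': at 14  → match P1@[25:25]
pos 26 'd': at 15  → match P6@[24:26]
pos 27 'e': at 8 (via fail)
pos 28 'a': at 0 (via fail)
pos 29 'd': at 1
pos 30 'b': at 6
pos 31 'b': at 11 (via fail)
pos 32 'b': at 11 (via fail)
pos 33 'c': at 5 (via fail)  → match P1@[33:33]
pos 34 'd': at 1 (via fail)
pos 35 'b': at 6
pos 36 'd': at 7  → match P2@[34:36],P7@[35:36]
pos 37 'c': at 5 (via fail)  → match P1@[37:37]
pos 38 'c': at 13  → match P1@[38:38],P5@[37:38]
pos 39 'c': at 13 (via fail)  → match P1@[39:39],P5@[38:39]
pos 40 'a': at 0 (via fail)
pos 41 'e': at 8
pos 42 'd': at 9
pos 43 'a': at 2 (via fail)
pos 44 'd': at 1 (via fail)
pos 45 'a': at 2
pos 46 'a': at 3
pos 47 'b': at 4  → match P0@[44:47]
pos 48 'b': at 11 (via fail)
pos 49 'e': at 12  → match P4@[48:49]
pos 50 'd': at 9 (via fail)
pos 51 'a': at 2 (via fail)
pos 52 'b': at 11 (via fail)
pos 53 'e': at 12  → match P4@[52:53]
pos 54 'a': at 0 (via fail)
pos 55 'e': at 8
pos 56 'd': at 9
pos 57 'c': at 10  → match P1@[57:57],P3@[55:57]
pos 58 'e': at 8 (via fail)
pos 59 'e': at 8 (via fail)
pos 60 'c': at 14  → match P1@[60:60]
pos 61 'd': at 15  → match P6@[59:61]
pos 62 'e': at 8 (via fail)
pos 63 'a': at 0 (via fail)
pos 64 'd': at 1
pos 65 'b': at 6
pos 66 'd': at 7  → match P2@[64:66],P7@[65:66]
pos 67 'a': at 2 (via fail)
pos 68 'e': at 8 (via fail)
pos 69 'c': at 14  → match P1@[69:69]
pos 70 'd': at 15  → match P6@[68:70]
pos 71 'c': at 5 (via fail)  → match P1@[71:71]
pos 72 'b': at 11 (via fail)
pos 73 'c': at 5 (via fail)  → match P1@[73:73]
pos 74 'e': at 8 (via fail)
pos 75 'd': at 9
pos 76 'b': at 6 (via fail)

Result: [[0,1],[3,2],[3,7],[6,2],[6,7],[8,4],[10,1],[10,3],[14,4],[15,1],[16,1],[16,5],[18,7],[19,1],[20,1],[20,5],[21,1],[21,5],[22,1],[22,5],[25,1],[26,6],[33,1],[36,2],[36,7],[37,1],[38,1],[38,5],[39,1],[39,5],[47,0],[49,4],[53,4],[57,1],[57,3],[60,1],[61,6],[66,2],[66,7],[69,1],[70,6],[71,1],[73,1]]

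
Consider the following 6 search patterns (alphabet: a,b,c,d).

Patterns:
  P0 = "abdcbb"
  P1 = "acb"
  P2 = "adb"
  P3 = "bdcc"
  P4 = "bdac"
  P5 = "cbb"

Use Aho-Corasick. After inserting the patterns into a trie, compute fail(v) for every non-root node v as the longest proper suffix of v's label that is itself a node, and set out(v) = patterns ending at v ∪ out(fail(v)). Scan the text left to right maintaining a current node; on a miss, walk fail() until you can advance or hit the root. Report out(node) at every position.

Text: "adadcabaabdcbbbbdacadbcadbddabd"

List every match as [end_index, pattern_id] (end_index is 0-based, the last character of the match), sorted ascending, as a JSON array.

Construct AC machine:
Trie nodes:
  n0 'ε': a→1 b→11 c→17
  n1 'a': b→2 c→7 d→9
  n2 'ab': d→3
  n3 'abd': c→4
  n4 'abdc': b→5
  n5 'abdcb': b→6
  n6 'abdcbb': ·  ←P0
  n7 'ac': b→8
  n8 'acb': ·  ←P1
  n9 'ad': b→10
  n10 'adb': ·  ←P2
  n11 'b': d→12
  n12 'bd': a→15 c→13
  n13 'bdc': c→14
  n14 'bdcc': ·  ←P3
  n15 'bda': c→16
  n16 'bdac': ·  ←P4
  n17 'c': b→18
  n18 'cb': b→19
  n19 'cbb': ·  ←P5

BFS fail/out derivation:
  fail(1) 'a': from fail(0)=0 chase 'a': 0 ⇒ 0;  out=∅∪out(0)=∅
  fail(11) 'b': from fail(0)=0 chase 'b': 0 ⇒ 0;  out=∅∪out(0)=∅
  fail(17) 'c': from fail(0)=0 chase 'c': 0 ⇒ 0;  out=∅∪out(0)=∅
  fail(2) 'ab': from fail(1)=0 chase 'b': 0 ⇒ 11;  out=∅∪out(11)=∅
  fail(7) 'ac': from fail(1)=0 chase 'c': 0 ⇒ 17;  out=∅∪out(17)=∅
  fail(9) 'ad': from fail(1)=0 chase 'd': 0 ⇒ 0;  out=∅∪out(0)=∅
  fail(12) 'bd': from fail(11)=0 chase 'd': 0 ⇒ 0;  out=∅∪out(0)=∅
  fail(18) 'cb': from fail(17)=0 chase 'b': 0 ⇒ 11;  out=∅∪out(11)=∅
  fail(3) 'abd': from fail(2)=11 chase 'd': 11 ⇒ 12;  out=∅∪out(12)=∅
  fail(8) 'acb': from fail(7)=17 chase 'b': 17 ⇒ 18;  out={1}∪out(18)={1}
  fail(10) 'adb': from fail(9)=0 chase 'b': 0 ⇒ 11;  out={2}∪out(11)={2}
  fail(13) 'bdc': from fail(12)=0 chase 'c': 0 ⇒ 17;  out=∅∪out(17)=∅
  fail(15) 'bda': from fail(12)=0 chase 'a': 0 ⇒ 1;  out=∅∪out(1)=∅
  fail(19) 'cbb': from fail(18)=11 chase 'b': 11→0 ⇒ 11;  out={5}∪out(11)={5}
  fail(4) 'abdc': from fail(3)=12 chase 'c': 12 ⇒ 13;  out=∅∪out(13)=∅
  fail(14) 'bdcc': from fail(13)=17 chase 'c': 17→0 ⇒ 17;  out={3}∪out(17)={3}
  fail(16) 'bdac': from fail(15)=1 chase 'c': 1 ⇒ 7;  out={4}∪out(7)={4}
  fail(5) 'abdcb': from fail(4)=13 chase 'b': 13→17 ⇒ 18;  out=∅∪out(18)=∅
  fail(6) 'abdcbb': from fail(5)=18 chase 'b': 18 ⇒ 19;  out={0}∪out(19)={0,5}

Scan:
[0] read 'a'  n0⇒n1
[1] read 'd'  n1⇒n9
[2] read 'a'  n9⇒n1 (via fail)
[3] read 'd'  n1⇒n9
[4] read 'c'  n9⇒n17 (via fail)
[5] read 'a'  n17⇒n1 (via fail)
[6] read 'b'  n1⇒n2
[7] read 'a'  n2⇒n1 (via fail)
[8] read 'a'  n1⇒n1 (via fail)
[9] read 'b'  n1⇒n2
[10] read 'd'  n2⇒n3
[11] read 'c'  n3⇒n4
[12] read 'b'  n4⇒n5
[13] read 'b'  n5⇒n6  → match P0@[8:13],P5@[11:13]
[14] read 'b'  n6⇒n11 (via fail)
[15] read 'b'  n11⇒n11 (via fail)
[16] read 'd'  n11⇒n12
[17] read 'a'  n12⇒n15
[18] read 'c'  n15⇒n16  → match P4@[15:18]
[19] read 'a'  n16⇒n1 (via fail)
[20] read 'd'  n1⇒n9
[21] read 'b'  n9⇒n10  → match P2@[19:21]
[22] read 'c'  n10⇒n17 (via fail)
[23] read 'a'  n17⇒n1 (via fail)
[24] read 'd'  n1⇒n9
[25] read 'b'  n9⇒n10  → match P2@[23:25]
[26] read 'd'  n10⇒n12 (via fail)
[27] read 'd'  n12⇒n0 (via fail)
[28] read 'a'  n0⇒n1
[29] read 'b'  n1⇒n2
[30] read 'd'  n2⇒n3

All matches (sorted): [[13,0],[13,5],[18,4],[21,2],[25,2]]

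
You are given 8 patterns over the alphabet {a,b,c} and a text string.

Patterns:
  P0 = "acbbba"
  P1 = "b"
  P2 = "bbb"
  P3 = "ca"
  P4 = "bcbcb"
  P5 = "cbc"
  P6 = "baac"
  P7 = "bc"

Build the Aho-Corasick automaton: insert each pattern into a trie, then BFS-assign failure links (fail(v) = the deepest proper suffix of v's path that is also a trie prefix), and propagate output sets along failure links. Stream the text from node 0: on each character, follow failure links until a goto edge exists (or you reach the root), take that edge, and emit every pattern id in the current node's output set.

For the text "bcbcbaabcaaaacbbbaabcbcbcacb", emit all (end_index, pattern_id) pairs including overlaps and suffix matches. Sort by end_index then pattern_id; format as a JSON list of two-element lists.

Build:
Trie (insert patterns):
  0='ε' goto a→1 b→7 c→10
  1='a' goto c→2
  2='ac' goto b→3
  3='acb' goto b→4
  4='acbb' goto b→5
  5='acbbb' goto a→6
  6='acbbba' goto ·  ←P0
  7='b' goto a→18 b→8 c→12  ←P1
  8='bb' goto b→9
  9='bbb' goto ·  ←P2
  10='c' goto a→11 b→16
  11='ca' goto ·  ←P3
  12='bc' goto b→13  ←P7
  13='bcb' goto c→14
  14='bcbc' goto b→15
  15='bcbcb' goto ·  ←P4
  16='cb' goto c→17
  17='cbc' goto ·  ←P5
  18='ba' goto a→19
  19='baa' goto c→20
  20='baac' goto ·  ←P6

Failure links (BFS by depth):
  n1('a'): parent n0 fail=0; on 'a' 0 → fail=0;  out ∅∪∅=∅
  n7('b'): parent n0 fail=0; on 'b' 0 → fail=0;  out {1}∪∅={1}
  n10('c'): parent n0 fail=0; on 'c' 0 → fail=0;  out ∅∪∅=∅
  n2('ac'): parent n1 fail=0; on 'c' 0 → fail=10;  out ∅∪∅=∅
  n8('bb'): parent n7 fail=0; on 'b' 0 → fail=7;  out ∅∪{1}={1}
  n11('ca'): parent n10 fail=0; on 'a' 0 → fail=1;  out {3}∪∅={3}
  n12('bc'): parent n7 fail=0; on 'c' 0 → fail=10;  out {7}∪∅={7}
  n16('cb'): parent n10 fail=0; on 'b' 0 → fail=7;  out ∅∪{1}={1}
  n18('ba'): parent n7 fail=0; on 'a' 0 → fail=1;  out ∅∪∅=∅
  n3('acb'): parent n2 fail=10; on 'b' 10 → fail=16;  out ∅∪{1}={1}
  n9('bbb'): parent n8 fail=7; on 'b' 7 → fail=8;  out {2}∪{1}={1,2}
  n13('bcb'): parent n12 fail=10; on 'b' 10 → fail=16;  out ∅∪{1}={1}
  n17('cbc'): parent n16 fail=7; on 'c' 7 → fail=12;  out {5}∪{7}={5,7}
  n19('baa'): parent n18 fail=1; on 'a' 1→0 → fail=1;  out ∅∪∅=∅
  n4('acbb'): parent n3 fail=16; on 'b' 16→7 → fail=8;  out ∅∪{1}={1}
  n14('bcbc'): parent n13 fail=16; on 'c' 16 → fail=17;  out ∅∪{5,7}={5,7}
  n20('baac'): parent n19 fail=1; on 'c' 1 → fail=2;  out {6}∪∅={6}
  n5('acbbb'): parent n4 fail=8; on 'b' 8 → fail=9;  out ∅∪{1,2}={1,2}
  n15('bcbcb'): parent n14 fail=17; on 'b' 17→12 → fail=13;  out {4}∪{1}={1,4}
  n6('acbbba'): parent n5 fail=9; on 'a' 9→8→7 → fail=18;  out {0}∪∅={0}

Run:
pos 0 'b': at 7  emit P1@[0:0]
pos 1 'c': at 12  emit P7@[0:1]
pos 2 'b': at 13  emit P1@[2:2]
pos 3 'c': at 14  emit P5@[1:3],P7@[2:3]
pos 4 'b': at 15  emit P1@[4:4],P4@[0:4]
pos 5 'a': at 18 (fail-walked)
pos 6 'a': at 19
pos 7 'b': at 7 (fail-walked)  emit P1@[7:7]
pos 8 'c': at 12  emit P7@[7:8]
pos 9 'a': at 11 (fail-walked)  emit P3@[8:9]
pos 10 'a': at 1 (fail-walked)
pos 11 'a': at 1 (fail-walked)
pos 12 'a': at 1 (fail-walked)
pos 13 'c': at 2
pos 14 'b': at 3  emit P1@[14:14]
pos 15 'b': at 4  emit P1@[15:15]
pos 16 'b': at 5  emit P1@[16:16],P2@[14:16]
pos 17 'a': at 6  emit P0@[12:17]
pos 18 'a': at 19 (fail-walked)
pos 19 'b': at 7 (fail-walked)  emit P1@[19:19]
pos 20 'c': at 12  emit P7@[19:20]
pos 21 'b': at 13  emit P1@[21:21]
pos 22 'c': at 14  emit P5@[20:22],P7@[21:22]
pos 23 'b': at 15  emit P1@[23:23],P4@[19:23]
pos 24 'c': at 14 (fail-walked)  emit P5@[22:24],P7@[23:24]
pos 25 'a': at 11 (fail-walked)  emit P3@[24:25]
pos 26 'c': at 2 (fail-walked)
pos 27 'b': at 3  emit P1@[27:27]

Result: [[0,1],[1,7],[2,1],[3,5],[3,7],[4,1],[4,4],[7,1],[8,7],[9,3],[14,1],[15,1],[16,1],[16,2],[17,0],[19,1],[20,7],[21,1],[22,5],[22,7],[23,1],[23,4],[24,5],[24,7],[25,3],[27,1]]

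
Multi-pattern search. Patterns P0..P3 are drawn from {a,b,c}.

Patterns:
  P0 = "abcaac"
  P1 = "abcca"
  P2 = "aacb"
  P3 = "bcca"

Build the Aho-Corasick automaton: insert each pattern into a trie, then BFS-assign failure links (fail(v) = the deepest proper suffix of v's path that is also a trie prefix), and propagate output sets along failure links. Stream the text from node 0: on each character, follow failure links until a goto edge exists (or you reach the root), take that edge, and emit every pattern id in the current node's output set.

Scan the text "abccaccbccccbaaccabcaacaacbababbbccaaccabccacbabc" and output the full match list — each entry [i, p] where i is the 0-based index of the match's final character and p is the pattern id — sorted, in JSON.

Construct AC machine:
Trie nodes:
  0='ε' goto a→1 b→12
  1='a' goto a→9 b→2
  2='ab' goto c→3
  3='abc' goto a→4 c→7
  4='abca' goto a→5
  5='abcaa' goto c→6
  6='abcaac' goto ·  ←P0
  7='abcc' goto a→8
  8='abcca' goto ·  ←P1
  9='aa' goto c→10
  10='aac' goto b→11
  11='aacb' goto ·  ←P2
  12='b' goto c→13
  13='bc' goto c→14
  14='bcc' goto a→15
  15='bcca' goto ·  ←P3

Failure links (BFS by depth):
  n1('a'): parent n0 fail=0; on 'a' 0 → fail=0;  out ∅∪∅=∅
  n12('b'): parent n0 fail=0; on 'b' 0 → fail=0;  out ∅∪∅=∅
  n2('ab'): parent n1 fail=0; on 'b' 0 → fail=12;  out ∅∪∅=∅
  n9('aa'): parent n1 fail=0; on 'a' 0 → fail=1;  out ∅∪∅=∅
  n13('bc'): parent n12 fail=0; on 'c' 0 → fail=0;  out ∅∪∅=∅
  n3('abc'): parent n2 fail=12; on 'c' 12 → fail=13;  out ∅∪∅=∅
  n10('aac'): parent n9 fail=1; on 'c' 1→0 → fail=0;  out ∅∪∅=∅
  n14('bcc'): parent n13 fail=0; on 'c' 0 → fail=0;  out ∅∪∅=∅
  n4('abca'): parent n3 fail=13; on 'a' 13→0 → fail=1;  out ∅∪∅=∅
  n7('abcc'): parent n3 fail=13; on 'c' 13 → fail=14;  out ∅∪∅=∅
  n11('aacb'): parent n10 fail=0; on 'b' 0 → fail=12;  out {2}∪∅={2}
  n15('bcca'): parent n14 fail=0; on 'a' 0 → fail=1;  out {3}∪∅={3}
  n5('abcaa'): parent n4 fail=1; on 'a' 1 → fail=9;  out ∅∪∅=∅
  n8('abcca'): parent n7 fail=14; on 'a' 14 → fail=15;  out {1}∪{3}={1,3}
  n6('abcaac'): parent n5 fail=9; on 'c' 9 → fail=10;  out {0}∪∅={0}

Run:
i=0 'a': node 0→1
i=1 'b': node 1→2
i=2 'c': node 2→3
i=3 'c': node 3→7
i=4 'a': node 7→8  ** P1@[0:4],P3@[1:4]
i=5 'c': node 8→0 (via fail)
i=6 'c': node 0→0
i=7 'b': node 0→12
i=8 'c': node 12→13
i=9 'c': node 13→14
i=10 'c': node 14→0 (via fail)
i=11 'c': node 0→0
i=12 'b': node 0→12
i=13 'a': node 12→1 (via fail)
i=14 'a': node 1→9
i=15 'c': node 9→10
i=16 'c': node 10→0 (via fail)
i=17 'a': node 0→1
i=18 'b': node 1→2
i=19 'c': node 2→3
i=20 'a': node 3→4
i=21 'a': node 4→5
i=22 'c': node 5→6  ** P0@[17:22]
i=23 'a': node 6→1 (via fail)
i=24 'a': node 1→9
i=25 'c': node 9→10
i=26 'b': node 10→11  ** P2@[23:26]
i=27 'a': node 11→1 (via fail)
i=28 'b': node 1→2
i=29 'a': node 2→1 (via fail)
i=30 'b': node 1→2
i=31 'b': node 2→12 (via fail)
i=32 'b': node 12→12 (via fail)
i=33 'c': node 12→13
i=34 'c': node 13→14
i=35 'a': node 14→15  ** P3@[32:35]
i=36 'a': node 15→9 (via fail)
i=37 'c': node 9→10
i=38 'c': node 10→0 (via fail)
i=39 'a': node 0→1
i=40 'b': node 1→2
i=41 'c': node 2→3
i=42 'c': node 3→7
i=43 'a': node 7→8  ** P1@[39:43],P3@[40:43]
i=44 'c': node 8→0 (via fail)
i=45 'b': node 0→12
i=46 'a': node 12→1 (via fail)
i=47 'b': node 1→2
i=48 'c': node 2→3

Result: [[4,1],[4,3],[22,0],[26,2],[35,3],[43,1],[43,3]]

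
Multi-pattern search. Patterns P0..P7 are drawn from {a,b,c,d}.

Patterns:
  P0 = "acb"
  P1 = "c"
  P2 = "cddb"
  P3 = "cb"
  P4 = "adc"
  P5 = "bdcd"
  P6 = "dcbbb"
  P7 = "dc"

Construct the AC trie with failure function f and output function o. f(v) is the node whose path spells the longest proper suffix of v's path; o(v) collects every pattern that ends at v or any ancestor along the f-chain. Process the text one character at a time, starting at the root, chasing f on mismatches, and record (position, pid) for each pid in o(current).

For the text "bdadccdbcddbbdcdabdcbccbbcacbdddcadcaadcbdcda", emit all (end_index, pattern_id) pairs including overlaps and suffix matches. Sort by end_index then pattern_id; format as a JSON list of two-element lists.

Construct AC machine:
Trie nodes:
  0='ε' goto a→1 b→11 c→4 d→15
  1='a' goto c→2 d→9
  2='ac' goto b→3
  3='acb' goto ·  [P0 ends]
  4='c' goto b→8 d→5  [P1 ends]
  5='cd' goto d→6
  6='cdd' goto b→7
  7='cddb' goto ·  [P2 ends]
  8='cb' goto ·  [P3 ends]
  9='ad' goto c→10
  10='adc' goto ·  [P4 ends]
  11='b' goto d→12
  12='bd' goto c→13
  13='bdc' goto d→14
  14='bdcd' goto ·  [P5 ends]
  15='d' goto c→16
  16='dc' goto b→17  [P7 ends]
  17='dcb' goto b→18
  18='dcbb' goto b→19
  19='dcbbb' goto ·  [P6 ends]

Failure links (BFS by depth):
  fail(1) 'a': from fail(0)=0 chase 'a': 0 ⇒ 0;  out=∅∪out(0)=∅
  fail(4) 'c': from fail(0)=0 chase 'c': 0 ⇒ 0;  out={1}∪out(0)={1}
  fail(11) 'b': from fail(0)=0 chase 'b': 0 ⇒ 0;  out=∅∪out(0)=∅
  fail(15) 'd': from fail(0)=0 chase 'd': 0 ⇒ 0;  out=∅∪out(0)=∅
  fail(2) 'ac': from fail(1)=0 chase 'c': 0 ⇒ 4;  out=∅∪out(4)={1}
  fail(5) 'cd': from fail(4)=0 chase 'd': 0 ⇒ 15;  out=∅∪out(15)=∅
  fail(8) 'cb': from fail(4)=0 chase 'b': 0 ⇒ 11;  out={3}∪out(11)={3}
  fail(9) 'ad': from fail(1)=0 chase 'd': 0 ⇒ 15;  out=∅∪out(15)=∅
  fail(12) 'bd': from fail(11)=0 chase 'd': 0 ⇒ 15;  out=∅∪out(15)=∅
  fail(16) 'dc': from fail(15)=0 chase 'c': 0 ⇒ 4;  out={7}∪out(4)={1,7}
  fail(3) 'acb': from fail(2)=4 chase 'b': 4 ⇒ 8;  out={0}∪out(8)={0,3}
  fail(6) 'cdd': from fail(5)=15 chase 'd': 15→0 ⇒ 15;  out=∅∪out(15)=∅
  fail(10) 'adc': from fail(9)=15 chase 'c': 15 ⇒ 16;  out={4}∪out(16)={1,4,7}
  fail(13) 'bdc': from fail(12)=15 chase 'c': 15 ⇒ 16;  out=∅∪out(16)={1,7}
  fail(17) 'dcb': from fail(16)=4 chase 'b': 4 ⇒ 8;  out=∅∪out(8)={3}
  fail(7) 'cddb': from fail(6)=15 chase 'b': 15→0 ⇒ 11;  out={2}∪out(11)={2}
  fail(14) 'bdcd': from fail(13)=16 chase 'd': 16→4 ⇒ 5;  out={5}∪out(5)={5}
  fail(18) 'dcbb': from fail(17)=8 chase 'b': 8→11→0 ⇒ 11;  out=∅∪out(11)=∅
  fail(19) 'dcbbb': from fail(18)=11 chase 'b': 11→0 ⇒ 11;  out={6}∪out(11)={6}

Text stream:
[0] read 'b'  n0⇒n11
[1] read 'd'  n11⇒n12
[2] read 'a'  n12⇒n1 (fail-walked)
[3] read 'd'  n1⇒n9
[4] read 'c'  n9⇒n10  ** P1@[4:4],P4@[2:4],P7@[3:4]
[5] read 'c'  n10⇒n4 (fail-walked)  ** P1@[5:5]
[6] read 'd'  n4⇒n5
[7] read 'b'  n5⇒n11 (fail-walked)
[8] read 'c'  n11⇒n4 (fail-walked)  ** P1@[8:8]
[9] read 'd'  n4⇒n5
[10] read 'd'  n5⇒n6
[11] read 'b'  n6⇒n7  ** P2@[8:11]
[12] read 'b'  n7⇒n11 (fail-walked)
[13] read 'd'  n11⇒n12
[14] read 'c'  n12⇒n13  ** P1@[14:14],P7@[13:14]
[15] read 'd'  n13⇒n14  ** P5@[12:15]
[16] read 'a'  n14⇒n1 (fail-walked)
[17] read 'b'  n1⇒n11 (fail-walked)
[18] read 'd'  n11⇒n12
[19] read 'c'  n12⇒n13  ** P1@[19:19],P7@[18:19]
[20] read 'b'  n13⇒n17 (fail-walked)  ** P3@[19:20]
[21] read 'c'  n17⇒n4 (fail-walked)  ** P1@[21:21]
[22] read 'c'  n4⇒n4 (fail-walked)  ** P1@[22:22]
[23] read 'b'  n4⇒n8  ** P3@[22:23]
[24] read 'b'  n8⇒n11 (fail-walked)
[25] read 'c'  n11⇒n4 (fail-walked)  ** P1@[25:25]
[26] read 'a'  n4⇒n1 (fail-walked)
[27] read 'c'  n1⇒n2  ** P1@[27:27]
[28] read 'b'  n2⇒n3  ** P0@[26:28],P3@[27:28]
[29] read 'd'  n3⇒n12 (fail-walked)
[30] read 'd'  n12⇒n15 (fail-walked)
[31] read 'd'  n15⇒n15 (fail-walked)
[32] read 'c'  n15⇒n16  ** P1@[32:32],P7@[31:32]
[33] read 'a'  n16⇒n1 (fail-walked)
[34] read 'd'  n1⇒n9
[35] read 'c'  n9⇒n10  ** P1@[35:35],P4@[33:35],P7@[34:35]
[36] read 'a'  n10⇒n1 (fail-walked)
[37] read 'a'  n1⇒n1 (fail-walked)
[38] read 'd'  n1⇒n9
[39] read 'c'  n9⇒n10  ** P1@[39:39],P4@[37:39],P7@[38:39]
[40] read 'b'  n10⇒n17 (fail-walked)  ** P3@[39:40]
[41] read 'd'  n17⇒n12 (fail-walked)
[42] read 'c'  n12⇒n13  ** P1@[42:42],P7@[41:42]
[43] read 'd'  n13⇒n14  ** P5@[40:43]
[44] read 'a'  n14⇒n1 (fail-walked)

All matches (sorted): [[4,1],[4,4],[4,7],[5,1],[8,1],[11,2],[14,1],[14,7],[15,5],[19,1],[19,7],[20,3],[21,1],[22,1],[23,3],[25,1],[27,1],[28,0],[28,3],[32,1],[32,7],[35,1],[35,4],[35,7],[39,1],[39,4],[39,7],[40,3],[42,1],[42,7],[43,5]]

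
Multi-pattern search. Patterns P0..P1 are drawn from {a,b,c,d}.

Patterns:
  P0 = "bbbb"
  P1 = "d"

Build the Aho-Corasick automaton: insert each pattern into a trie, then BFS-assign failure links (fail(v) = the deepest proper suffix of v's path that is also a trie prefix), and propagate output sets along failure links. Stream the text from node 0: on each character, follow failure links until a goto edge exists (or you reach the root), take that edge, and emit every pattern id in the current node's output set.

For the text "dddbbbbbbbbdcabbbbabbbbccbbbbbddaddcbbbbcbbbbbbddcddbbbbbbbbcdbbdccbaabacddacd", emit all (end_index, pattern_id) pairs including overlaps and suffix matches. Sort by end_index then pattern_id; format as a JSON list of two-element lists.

Build:
Trie (insert patterns):
  n0 'ε': b→1 d→5
  n1 'b': b→2
  n2 'bb': b→3
  n3 'bbb': b→4
  n4 'bbbb': ·  [P0 ends]
  n5 'd': ·  [P1 ends]

BFS fail/out derivation:
  fail(1) 'b': from fail(0)=0 chase 'b': 0 ⇒ 0;  out=∅∪out(0)=∅
  fail(5) 'd': from fail(0)=0 chase 'd': 0 ⇒ 0;  out={1}∪out(0)={1}
  fail(2) 'bb': from fail(1)=0 chase 'b': 0 ⇒ 1;  out=∅∪out(1)=∅
  fail(3) 'bbb': from fail(2)=1 chase 'b': 1 ⇒ 2;  out=∅∪out(2)=∅
  fail(4) 'bbbb': from fail(3)=2 chase 'b': 2 ⇒ 3;  out={0}∪out(3)={0}

Run:
[0] read 'd'  n0⇒n5  emit P1@[0:0]
[1] read 'd'  n5⇒n5 (via fail)  emit P1@[1:1]
[2] read 'd'  n5⇒n5 (via fail)  emit P1@[2:2]
[3] read 'b'  n5⇒n1 (via fail)
[4] read 'b'  n1⇒n2
[5] read 'b'  n2⇒n3
[6] read 'b'  n3⇒n4  emit P0@[3:6]
[7] read 'b'  n4⇒n4 (via fail)  emit P0@[4:7]
[8] read 'b'  n4⇒n4 (via fail)  emit P0@[5:8]
[9] read 'b'  n4⇒n4 (via fail)  emit P0@[6:9]
[10] read 'b'  n4⇒n4 (via fail)  emit P0@[7:10]
[11] read 'd'  n4⇒n5 (via fail)  emit P1@[11:11]
[12] read 'c'  n5⇒n0 (via fail)
[13] read 'a'  n0⇒n0
[14] read 'b'  n0⇒n1
[15] read 'b'  n1⇒n2
[16] read 'b'  n2⇒n3
[17] read 'b'  n3⇒n4  emit P0@[14:17]
[18] read 'a'  n4⇒n0 (via fail)
[19] read 'b'  n0⇒n1
[20] read 'b'  n1⇒n2
[21] read 'b'  n2⇒n3
[22] read 'b'  n3⇒n4  emit P0@[19:22]
[23] read 'c'  n4⇒n0 (via fail)
[24] read 'c'  n0⇒n0
[25] read 'b'  n0⇒n1
[26] read 'b'  n1⇒n2
[27] read 'b'  n2⇒n3
[28] read 'b'  n3⇒n4  emit P0@[25:28]
[29] read 'b'  n4⇒n4 (via fail)  emit P0@[26:29]
[30] read 'd'  n4⇒n5 (via fail)  emit P1@[30:30]
[31] read 'd'  n5⇒n5 (via fail)  emit P1@[31:31]
[32] read 'a'  n5⇒n0 (via fail)
[33] read 'd'  n0⇒n5  emit P1@[33:33]
[34] read 'd'  n5⇒n5 (via fail)  emit P1@[34:34]
[35] read 'c'  n5⇒n0 (via fail)
[36] read 'b'  n0⇒n1
[37] read 'b'  n1⇒n2
[38] read 'b'  n2⇒n3
[39] read 'b'  n3⇒n4  emit P0@[36:39]
[40] read 'c'  n4⇒n0 (via fail)
[41] read 'b'  n0⇒n1
[42] read 'b'  n1⇒n2
[43] read 'b'  n2⇒n3
[44] read 'b'  n3⇒n4  emit P0@[41:44]
[45] read 'b'  n4⇒n4 (via fail)  emit P0@[42:45]
[46] read 'b'  n4⇒n4 (via fail)  emit P0@[43:46]
[47] read 'd'  n4⇒n5 (via fail)  emit P1@[47:47]
[48] read 'd'  n5⇒n5 (via fail)  emit P1@[48:48]
[49] read 'c'  n5⇒n0 (via fail)
[50] read 'd'  n0⇒n5  emit P1@[50:50]
[51] read 'd'  n5⇒n5 (via fail)  emit P1@[51:51]
[52] read 'b'  n5⇒n1 (via fail)
[53] read 'b'  n1⇒n2
[54] read 'b'  n2⇒n3
[55] read 'b'  n3⇒n4  emit P0@[52:55]
[56] read 'b'  n4⇒n4 (via fail)  emit P0@[53:56]
[57] read 'b'  n4⇒n4 (via fail)  emit P0@[54:57]
[58] read 'b'  n4⇒n4 (via fail)  emit P0@[55:58]
[59] read 'b'  n4⇒n4 (via fail)  emit P0@[56:59]
[60] read 'c'  n4⇒n0 (via fail)
[61] read 'd'  n0⇒n5  emit P1@[61:61]
[62] read 'b'  n5⇒n1 (via fail)
[63] read 'b'  n1⇒n2
[64] read 'd'  n2⇒n5 (via fail)  emit P1@[64:64]
[65] read 'c'  n5⇒n0 (via fail)
[66] read 'c'  n0⇒n0
[67] read 'b'  n0⇒n1
[68] read 'a'  n1⇒n0 (via fail)
[69] read 'a'  n0⇒n0
[70] read 'b'  n0⇒n1
[71] read 'a'  n1⇒n0 (via fail)
[72] read 'c'  n0⇒n0
[73] read 'd'  n0⇒n5  emit P1@[73:73]
[74] read 'd'  n5⇒n5 (via fail)  emit P1@[74:74]
[75] read 'a'  n5⇒n0 (via fail)
[76] read 'c'  n0⇒n0
[77] read 'd'  n0⇒n5  emit P1@[77:77]

Result: [[0,1],[1,1],[2,1],[6,0],[7,0],[8,0],[9,0],[10,0],[11,1],[17,0],[22,0],[28,0],[29,0],[30,1],[31,1],[33,1],[34,1],[39,0],[44,0],[45,0],[46,0],[47,1],[48,1],[50,1],[51,1],[55,0],[56,0],[57,0],[58,0],[59,0],[61,1],[64,1],[73,1],[74,1],[77,1]]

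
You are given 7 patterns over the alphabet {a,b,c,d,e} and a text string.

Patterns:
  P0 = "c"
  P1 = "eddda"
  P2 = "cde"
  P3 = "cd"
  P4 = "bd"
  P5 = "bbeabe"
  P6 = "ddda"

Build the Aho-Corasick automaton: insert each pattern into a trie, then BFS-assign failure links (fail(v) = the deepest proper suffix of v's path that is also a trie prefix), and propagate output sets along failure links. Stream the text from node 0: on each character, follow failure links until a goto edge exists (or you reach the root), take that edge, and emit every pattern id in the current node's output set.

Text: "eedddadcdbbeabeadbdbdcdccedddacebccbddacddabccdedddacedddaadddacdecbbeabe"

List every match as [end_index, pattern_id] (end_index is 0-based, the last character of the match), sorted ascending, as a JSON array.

Build automaton:
Trie (insert patterns):
  0='ε' goto b→9 c→1 d→16 e→2
  1='c' goto d→7  ←P0
  2='e' goto d→3
  3='ed' goto d→4
  4='edd' goto d→5
  5='eddd' goto a→6
  6='eddda' goto ·  ←P1
  7='cd' goto e→8  ←P3
  8='cde' goto ·  ←P2
  9='b' goto b→11 d→10
  10='bd' goto ·  ←P4
  11='bb' goto e→12
  12='bbe' goto a→13
  13='bbea' goto b→14
  14='bbeab' goto e→15
  15='bbeabe' goto ·  ←P5
  16='d' goto d→17
  17='dd' goto d→18
  18='ddd' goto a→19
  19='ddda' goto ·  ←P6

Failure links (BFS by depth):
  fail(1) 'c': from fail(0)=0 chase 'c': 0 ⇒ 0;  out={0}∪out(0)={0}
  fail(2) 'e': from fail(0)=0 chase 'e': 0 ⇒ 0;  out=∅∪out(0)=∅
  fail(9) 'b': from fail(0)=0 chase 'b': 0 ⇒ 0;  out=∅∪out(0)=∅
  fail(16) 'd': from fail(0)=0 chase 'd': 0 ⇒ 0;  out=∅∪out(0)=∅
  fail(3) 'ed': from fail(2)=0 chase 'd': 0 ⇒ 16;  out=∅∪out(16)=∅
  fail(7) 'cd': from fail(1)=0 chase 'd': 0 ⇒ 16;  out={3}∪out(16)={3}
  fail(10) 'bd': from fail(9)=0 chase 'd': 0 ⇒ 16;  out={4}∪out(16)={4}
  fail(11) 'bb': from fail(9)=0 chase 'b': 0 ⇒ 9;  out=∅∪out(9)=∅
  fail(17) 'dd': from fail(16)=0 chase 'd': 0 ⇒ 16;  out=∅∪out(16)=∅
  fail(4) 'edd': from fail(3)=16 chase 'd': 16 ⇒ 17;  out=∅∪out(17)=∅
  fail(8) 'cde': from fail(7)=16 chase 'e': 16→0 ⇒ 2;  out={2}∪out(2)={2}
  fail(12) 'bbe': from fail(11)=9 chase 'e': 9→0 ⇒ 2;  out=∅∪out(2)=∅
  fail(18) 'ddd': from fail(17)=16 chase 'd': 16 ⇒ 17;  out=∅∪out(17)=∅
  fail(5) 'eddd': from fail(4)=17 chase 'd': 17 ⇒ 18;  out=∅∪out(18)=∅
  fail(13) 'bbea': from fail(12)=2 chase 'a': 2→0 ⇒ 0;  out=∅∪out(0)=∅
  fail(19) 'ddda': from fail(18)=17 chase 'a': 17→16→0 ⇒ 0;  out={6}∪out(0)={6}
  fail(6) 'eddda': from fail(5)=18 chase 'a': 18 ⇒ 19;  out={1}∪out(19)={1,6}
  fail(14) 'bbeab': from fail(13)=0 chase 'b': 0 ⇒ 9;  out=∅∪out(9)=∅
  fail(15) 'bbeabe': from fail(14)=9 chase 'e': 9→0 ⇒ 2;  out={5}∪out(2)={5}

Text stream:
pos 0 'e': at 2
pos 1 'e': at 2 (via fail)
pos 2 'd': at 3
pos 3 'd': at 4
pos 4 'd': at 5
pos 5 'a': at 6  emit P1@[1:5],P6@[2:5]
pos 6 'd': at 16 (via fail)
pos 7 'c': at 1 (via fail)  emit P0@[7:7]
pos 8 'd': at 7  emit P3@[7:8]
pos 9 'b': at 9 (via fail)
pos 10 'b': at 11
pos 11 'e': at 12
pos 12 'a': at 13
pos 13 'b': at 14
pos 14 'e': at 15  emit P5@[9:14]
pos 15 'a': at 0 (via fail)
pos 16 'd': at 16
pos 17 'b': at 9 (via fail)
pos 18 'd': at 10  emit P4@[17:18]
pos 19 'b': at 9 (via fail)
pos 20 'd': at 10  emit P4@[19:20]
pos 21 'c': at 1 (via fail)  emit P0@[21:21]
pos 22 'd': at 7  emit P3@[21:22]
pos 23 'c': at 1 (via fail)  emit P0@[23:23]
pos 24 'c': at 1 (via fail)  emit P0@[24:24]
pos 25 'e': at 2 (via fail)
pos 26 'd': at 3
pos 27 'd': at 4
pos 28 'd': at 5
pos 29 'a': at 6  emit P1@[25:29],P6@[26:29]
pos 30 'c': at 1 (via fail)  emit P0@[30:30]
pos 31 'e': at 2 (via fail)
pos 32 'b': at 9 (via fail)
pos 33 'c': at 1 (via fail)  emit P0@[33:33]
pos 34 'c': at 1 (via fail)  emit P0@[34:34]
pos 35 'b': at 9 (via fail)
pos 36 'd': at 10  emit P4@[35:36]
pos 37 'd': at 17 (via fail)
pos 38 'a': at 0 (via fail)
pos 39 'c': at 1  emit P0@[39:39]
pos 40 'd': at 7  emit P3@[39:40]
pos 41 'd': at 17 (via fail)
pos 42 'a': at 0 (via fail)
pos 43 'b': at 9
pos 44 'c': at 1 (via fail)  emit P0@[44:44]
pos 45 'c': at 1 (via fail)  emit P0@[45:45]
pos 46 'd': at 7  emit P3@[45:46]
pos 47 'e': at 8  emit P2@[45:47]
pos 48 'd': at 3 (via fail)
pos 49 'd': at 4
pos 50 'd': at 5
pos 51 'a': at 6  emit P1@[47:51],P6@[48:51]
pos 52 'c': at 1 (via fail)  emit P0@[52:52]
pos 53 'e': at 2 (via fail)
pos 54 'd': at 3
pos 55 'd': at 4
pos 56 'd': at 5
pos 57 'a': at 6  emit P1@[53:57],P6@[54:57]
pos 58 'a': at 0 (via fail)
pos 59 'd': at 16
pos 60 'd': at 17
pos 61 'd': at 18
pos 62 'a': at 19  emit P6@[59:62]
pos 63 'c': at 1 (via fail)  emit P0@[63:63]
pos 64 'd': at 7  emit P3@[63:64]
pos 65 'e': at 8  emit P2@[63:65]
pos 66 'c': at 1 (via fail)  emit P0@[66:66]
pos 67 'b': at 9 (via fail)
pos 68 'b': at 11
pos 69 'e': at 12
pos 70 'a': at 13
pos 71 'b': at 14
pos 72 'e': at 15  emit P5@[67:72]

Matches: [[5,1],[5,6],[7,0],[8,3],[14,5],[18,4],[20,4],[21,0],[22,3],[23,0],[24,0],[29,1],[29,6],[30,0],[33,0],[34,0],[36,4],[39,0],[40,3],[44,0],[45,0],[46,3],[47,2],[51,1],[51,6],[52,0],[57,1],[57,6],[62,6],[63,0],[64,3],[65,2],[66,0],[72,5]]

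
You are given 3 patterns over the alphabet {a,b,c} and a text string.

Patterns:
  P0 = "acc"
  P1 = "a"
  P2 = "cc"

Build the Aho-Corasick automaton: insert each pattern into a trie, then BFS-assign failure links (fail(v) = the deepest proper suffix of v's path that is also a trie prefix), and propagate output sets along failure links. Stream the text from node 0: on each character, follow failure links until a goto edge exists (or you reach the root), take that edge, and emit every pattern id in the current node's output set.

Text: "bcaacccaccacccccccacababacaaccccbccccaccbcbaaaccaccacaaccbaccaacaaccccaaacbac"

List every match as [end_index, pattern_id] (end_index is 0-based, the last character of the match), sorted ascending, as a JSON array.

Build:
Trie (insert patterns):
  0='ε' goto a→1 c→4
  1='a' goto c→2  [P1 ends]
  2='ac' goto c→3
  3='acc' goto ·  [P0 ends]
  4='c' goto c→5
  5='cc' goto ·  [P2 ends]

BFS fail/out derivation:
  n1('a'): parent n0 fail=0; on 'a' 0 → fail=0;  out {1}∪∅={1}
  n4('c'): parent n0 fail=0; on 'c' 0 → fail=0;  out ∅∪∅=∅
  n2('ac'): parent n1 fail=0; on 'c' 0 → fail=4;  out ∅∪∅=∅
  n5('cc'): parent n4 fail=0; on 'c' 0 → fail=4;  out {2}∪∅={2}
  n3('acc'): parent n2 fail=4; on 'c' 4 → fail=5;  out {0}∪{2}={0,2}

Run:
[0] read 'b'  n0⇒n0
[1] read 'c'  n0⇒n4
[2] read 'a'  n4⇒n1 (via fail)  → match P1@[2:2]
[3] read 'a'  n1⇒n1 (via fail)  → match P1@[3:3]
[4] read 'c'  n1⇒n2
[5] read 'c'  n2⇒n3  → match P0@[3:5],P2@[4:5]
[6] read 'c'  n3⇒n5 (via fail)  → match P2@[5:6]
[7] read 'a'  n5⇒n1 (via fail)  → match P1@[7:7]
[8] read 'c'  n1⇒n2
[9] read 'c'  n2⇒n3  → match P0@[7:9],P2@[8:9]
[10] read 'a'  n3⇒n1 (via fail)  → match P1@[10:10]
[11] read 'c'  n1⇒n2
[12] read 'c'  n2⇒n3  → match P0@[10:12],P2@[11:12]
[13] read 'c'  n3⇒n5 (via fail)  → match P2@[12:13]
[14] read 'c'  n5⇒n5 (via fail)  → match P2@[13:14]
[15] read 'c'  n5⇒n5 (via fail)  → match P2@[14:15]
[16] read 'c'  n5⇒n5 (via fail)  → match P2@[15:16]
[17] read 'c'  n5⇒n5 (via fail)  → match P2@[16:17]
[18] read 'a'  n5⇒n1 (via fail)  → match P1@[18:18]
[19] read 'c'  n1⇒n2
[20] read 'a'  n2⇒n1 (via fail)  → match P1@[20:20]
[21] read 'b'  n1⇒n0 (via fail)
[22] read 'a'  n0⇒n1  → match P1@[22:22]
[23] read 'b'  n1⇒n0 (via fail)
[24] read 'a'  n0⇒n1  → match P1@[24:24]
[25] read 'c'  n1⇒n2
[26] read 'a'  n2⇒n1 (via fail)  → match P1@[26:26]
[27] read 'a'  n1⇒n1 (via fail)  → match P1@[27:27]
[28] read 'c'  n1⇒n2
[29] read 'c'  n2⇒n3  → match P0@[27:29],P2@[28:29]
[30] read 'c'  n3⇒n5 (via fail)  → match P2@[29:30]
[31] read 'c'  n5⇒n5 (via fail)  → match P2@[30:31]
[32] read 'b'  n5⇒n0 (via fail)
[33] read 'c'  n0⇒n4
[34] read 'c'  n4⇒n5  → match P2@[33:34]
[35] read 'c'  n5⇒n5 (via fail)  → match P2@[34:35]
[36] read 'c'  n5⇒n5 (via fail)  → match P2@[35:36]
[37] read 'a'  n5⇒n1 (via fail)  → match P1@[37:37]
[38] read 'c'  n1⇒n2
[39] read 'c'  n2⇒n3  → match P0@[37:39],P2@[38:39]
[40] read 'b'  n3⇒n0 (via fail)
[41] read 'c'  n0⇒n4
[42] read 'b'  n4⇒n0 (via fail)
[43] read 'a'  n0⇒n1  → match P1@[43:43]
[44] read 'a'  n1⇒n1 (via fail)  → match P1@[44:44]
[45] read 'a'  n1⇒n1 (via fail)  → match P1@[45:45]
[46] read 'c'  n1⇒n2
[47] read 'c'  n2⇒n3  → match P0@[45:47],P2@[46:47]
[48] read 'a'  n3⇒n1 (via fail)  → match P1@[48:48]
[49] read 'c'  n1⇒n2
[50] read 'c'  n2⇒n3  → match P0@[48:50],P2@[49:50]
[51] read 'a'  n3⇒n1 (via fail)  → match P1@[51:51]
[52] read 'c'  n1⇒n2
[53] read 'a'  n2⇒n1 (via fail)  → match P1@[53:53]
[54] read 'a'  n1⇒n1 (via fail)  → match P1@[54:54]
[55] read 'c'  n1⇒n2
[56] read 'c'  n2⇒n3  → match P0@[54:56],P2@[55:56]
[57] read 'b'  n3⇒n0 (via fail)
[58] read 'a'  n0⇒n1  → match P1@[58:58]
[59] read 'c'  n1⇒n2
[60] read 'c'  n2⇒n3  → match P0@[58:60],P2@[59:60]
[61] read 'a'  n3⇒n1 (via fail)  → match P1@[61:61]
[62] read 'a'  n1⇒n1 (via fail)  → match P1@[62:62]
[63] read 'c'  n1⇒n2
[64] read 'a'  n2⇒n1 (via fail)  → match P1@[64:64]
[65] read 'a'  n1⇒n1 (via fail)  → match P1@[65:65]
[66] read 'c'  n1⇒n2
[67] read 'c'  n2⇒n3  → match P0@[65:67],P2@[66:67]
[68] read 'c'  n3⇒n5 (via fail)  → match P2@[67:68]
[69] read 'c'  n5⇒n5 (via fail)  → match P2@[68:69]
[70] read 'a'  n5⇒n1 (via fail)  → match P1@[70:70]
[71] read 'a'  n1⇒n1 (via fail)  → match P1@[71:71]
[72] read 'a'  n1⇒n1 (via fail)  → match P1@[72:72]
[73] read 'c'  n1⇒n2
[74] read 'b'  n2⇒n0 (via fail)
[75] read 'a'  n0⇒n1  → match P1@[75:75]
[76] read 'c'  n1⇒n2

All matches (sorted): [[2,1],[3,1],[5,0],[5,2],[6,2],[7,1],[9,0],[9,2],[10,1],[12,0],[12,2],[13,2],[14,2],[15,2],[16,2],[17,2],[18,1],[20,1],[22,1],[24,1],[26,1],[27,1],[29,0],[29,2],[30,2],[31,2],[34,2],[35,2],[36,2],[37,1],[39,0],[39,2],[43,1],[44,1],[45,1],[47,0],[47,2],[48,1],[50,0],[50,2],[51,1],[53,1],[54,1],[56,0],[56,2],[58,1],[60,0],[60,2],[61,1],[62,1],[64,1],[65,1],[67,0],[67,2],[68,2],[69,2],[70,1],[71,1],[72,1],[75,1]]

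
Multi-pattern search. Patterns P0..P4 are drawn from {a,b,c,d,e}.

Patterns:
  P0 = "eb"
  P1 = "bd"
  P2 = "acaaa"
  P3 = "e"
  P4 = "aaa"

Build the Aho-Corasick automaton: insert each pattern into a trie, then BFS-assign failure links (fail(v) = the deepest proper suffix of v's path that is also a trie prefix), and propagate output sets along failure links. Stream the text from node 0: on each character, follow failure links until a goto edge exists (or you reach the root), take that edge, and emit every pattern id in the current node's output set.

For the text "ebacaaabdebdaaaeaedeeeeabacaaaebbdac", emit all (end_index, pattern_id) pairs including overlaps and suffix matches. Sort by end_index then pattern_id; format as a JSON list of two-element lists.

Build automaton:
Trie nodes:
  n0 'ε': a→5 b→3 e→1
  n1 'e': b→2  [P3 ends]
  n2 'eb': ·  [P0 ends]
  n3 'b': d→4
  n4 'bd': ·  [P1 ends]
  n5 'a': a→10 c→6
  n6 'ac': a→7
  n7 'aca': a→8
  n8 'acaa': a→9
  n9 'acaaa': ·  [P2 ends]
  n10 'aa': a→11
  n11 'aaa': ·  [P4 ends]

Failure links (BFS by depth):
  n1('e'): parent n0 fail=0; on 'e' 0 → fail=0;  out {3}∪∅={3}
  n3('b'): parent n0 fail=0; on 'b' 0 → fail=0;  out ∅∪∅=∅
  n5('a'): parent n0 fail=0; on 'a' 0 → fail=0;  out ∅∪∅=∅
  n2('eb'): parent n1 fail=0; on 'b' 0 → fail=3;  out {0}∪∅={0}
  n4('bd'): parent n3 fail=0; on 'd' 0 → fail=0;  out {1}∪∅={1}
  n6('ac'): parent n5 fail=0; on 'c' 0 → fail=0;  out ∅∪∅=∅
  n10('aa'): parent n5 fail=0; on 'a' 0 → fail=5;  out ∅∪∅=∅
  n7('aca'): parent n6 fail=0; on 'a' 0 → fail=5;  out ∅∪∅=∅
  n11('aaa'): parent n10 fail=5; on 'a' 5 → fail=10;  out {4}∪∅={4}
  n8('acaa'): parent n7 fail=5; on 'a' 5 → fail=10;  out ∅∪∅=∅
  n9('acaaa'): parent n8 fail=10; on 'a' 10 → fail=11;  out {2}∪{4}={2,4}

Text stream:
i=0 'e': node 0→1  emit P3@[0:0]
i=1 'b': node 1→2  emit P0@[0:1]
i=2 'a': node 2→5 ·f
i=3 'c': node 5→6
i=4 'a': node 6→7
i=5 'a': node 7→8
i=6 'a': node 8→9  emit P2@[2:6],P4@[4:6]
i=7 'b': node 9→3 ·f
i=8 'd': node 3→4  emit P1@[7:8]
i=9 'e': node 4→1 ·f  emit P3@[9:9]
i=10 'b': node 1→2  emit P0@[9:10]
i=11 'd': node 2→4 ·f  emit P1@[10:11]
i=12 'a': node 4→5 ·f
i=13 'a': node 5→10
i=14 'a': node 10→11  emit P4@[12:14]
i=15 'e': node 11→1 ·f  emit P3@[15:15]
i=16 'a': node 1→5 ·f
i=17 'e': node 5→1 ·f  emit P3@[17:17]
i=18 'd': node 1→0 ·f
i=19 'e': node 0→1  emit P3@[19:19]
i=20 'e': node 1→1 ·f  emit P3@[20:20]
i=21 'e': node 1→1 ·f  emit P3@[21:21]
i=22 'e': node 1→1 ·f  emit P3@[22:22]
i=23 'a': node 1→5 ·f
i=24 'b': node 5→3 ·f
i=25 'a': node 3→5 ·f
i=26 'c': node 5→6
i=27 'a': node 6→7
i=28 'a': node 7→8
i=29 'a': node 8→9  emit P2@[25:29],P4@[27:29]
i=30 'e': node 9→1 ·f  emit P3@[30:30]
i=31 'b': node 1→2  emit P0@[30:31]
i=32 'b': node 2→3 ·f
i=33 'd': node 3→4  emit P1@[32:33]
i=34 'a': node 4→5 ·f
i=35 'c': node 5→6

All matches (sorted): [[0,3],[1,0],[6,2],[6,4],[8,1],[9,3],[10,0],[11,1],[14,4],[15,3],[17,3],[19,3],[20,3],[21,3],[22,3],[29,2],[29,4],[30,3],[31,0],[33,1]]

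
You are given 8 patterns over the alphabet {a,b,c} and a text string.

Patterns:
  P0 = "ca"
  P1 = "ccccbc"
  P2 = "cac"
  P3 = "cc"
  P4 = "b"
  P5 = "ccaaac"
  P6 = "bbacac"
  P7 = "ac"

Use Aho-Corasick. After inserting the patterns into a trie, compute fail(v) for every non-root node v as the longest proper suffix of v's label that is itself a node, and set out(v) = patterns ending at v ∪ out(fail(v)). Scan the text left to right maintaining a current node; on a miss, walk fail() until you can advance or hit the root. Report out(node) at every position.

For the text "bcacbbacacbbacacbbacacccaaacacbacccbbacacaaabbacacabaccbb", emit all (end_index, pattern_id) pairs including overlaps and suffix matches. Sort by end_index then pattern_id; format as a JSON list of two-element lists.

Construct AC machine:
Trie (insert patterns):
  0='ε' goto a→19 b→9 c→1
  1='c' goto a→2 c→3
  2='ca' goto c→8  ←P0
  3='cc' goto a→10 c→4  ←P3
  4='ccc' goto c→5
  5='cccc' goto b→6
  6='ccccb' goto c→7
  7='ccccbc' goto ·  ←P1
  8='cac' goto ·  ←P2
  9='b' goto b→14  ←P4
  10='cca' goto a→11
  11='ccaa' goto a→12
  12='ccaaa' goto c→13
  13='ccaaac' goto ·  ←P5
  14='bb' goto a→15
  15='bba' goto c→16
  16='bbac' goto a→17
  17='bbaca' goto c→18
  18='bbacac' goto ·  ←P6
  19='a' goto c→20
  20='ac' goto ·  ←P7

BFS fail/out derivation:
  n1('c'): parent n0 fail=0; on 'c' 0 → fail=0;  out ∅∪∅=∅
  n9('b'): parent n0 fail=0; on 'b' 0 → fail=0;  out {4}∪∅={4}
  n19('a'): parent n0 fail=0; on 'a' 0 → fail=0;  out ∅∪∅=∅
  n2('ca'): parent n1 fail=0; on 'a' 0 → fail=19;  out {0}∪∅={0}
  n3('cc'): parent n1 fail=0; on 'c' 0 → fail=1;  out {3}∪∅={3}
  n14('bb'): parent n9 fail=0; on 'b' 0 → fail=9;  out ∅∪{4}={4}
  n20('ac'): parent n19 fail=0; on 'c' 0 → fail=1;  out {7}∪∅={7}
  n4('ccc'): parent n3 fail=1; on 'c' 1 → fail=3;  out ∅∪{3}={3}
  n8('cac'): parent n2 fail=19; on 'c' 19 → fail=20;  out {2}∪{7}={2,7}
  n10('cca'): parent n3 fail=1; on 'a' 1 → fail=2;  out ∅∪{0}={0}
  n15('bba'): parent n14 fail=9; on 'a' 9→0 → fail=19;  out ∅∪∅=∅
  n5('cccc'): parent n4 fail=3; on 'c' 3 → fail=4;  out ∅∪{3}={3}
  n11('ccaa'): parent n10 fail=2; on 'a' 2→19→0 → fail=19;  out ∅∪∅=∅
  n16('bbac'): parent n15 fail=19; on 'c' 19 → fail=20;  out ∅∪{7}={7}
  n6('ccccb'): parent n5 fail=4; on 'b' 4→3→1→0 → fail=9;  out ∅∪{4}={4}
  n12('ccaaa'): parent n11 fail=19; on 'a' 19→0 → fail=19;  out ∅∪∅=∅
  n17('bbaca'): parent n16 fail=20; on 'a' 20→1 → fail=2;  out ∅∪{0}={0}
  n7('ccccbc'): parent n6 fail=9; on 'c' 9→0 → fail=1;  out {1}∪∅={1}
  n13('ccaaac'): parent n12 fail=19; on 'c' 19 → fail=20;  out {5}∪{7}={5,7}
  n18('bbacac'): parent n17 fail=2; on 'c' 2 → fail=8;  out {6}∪{2,7}={2,6,7}

Scan:
pos 0 'b': at 9  emit P4@[0:0]
pos 1 'c': at 1 (via fail)
pos 2 'a': at 2  emit P0@[1:2]
pos 3 'c': at 8  emit P2@[1:3],P7@[2:3]
pos 4 'b': at 9 (via fail)  emit P4@[4:4]
pos 5 'b': at 14  emit P4@[5:5]
pos 6 'a': at 15
pos 7 'c': at 16  emit P7@[6:7]
pos 8 'a': at 17  emit P0@[7:8]
pos 9 'c': at 18  emit P2@[7:9],P6@[4:9],P7@[8:9]
pos 10 'b': at 9 (via fail)  emit P4@[10:10]
pos 11 'b': at 14  emit P4@[11:11]
pos 12 'a': at 15
pos 13 'c': at 16  emit P7@[12:13]
pos 14 'a': at 17  emit P0@[13:14]
pos 15 'c': at 18  emit P2@[13:15],P6@[10:15],P7@[14:15]
pos 16 'b': at 9 (via fail)  emit P4@[16:16]
pos 17 'b': at 14  emit P4@[17:17]
pos 18 'a': at 15
pos 19 'c': at 16  emit P7@[18:19]
pos 20 'a': at 17  emit P0@[19:20]
pos 21 'c': at 18  emit P2@[19:21],P6@[16:21],P7@[20:21]
pos 22 'c': at 3 (via fail)  emit P3@[21:22]
pos 23 'c': at 4  emit P3@[22:23]
pos 24 'a': at 10 (via fail)  emit P0@[23:24]
pos 25 'a': at 11
pos 26 'a': at 12
pos 27 'c': at 13  emit P5@[22:27],P7@[26:27]
pos 28 'a': at 2 (via fail)  emit P0@[27:28]
pos 29 'c': at 8  emit P2@[27:29],P7@[28:29]
pos 30 'b': at 9 (via fail)  emit P4@[30:30]
pos 31 'a': at 19 (via fail)
pos 32 'c': at 20  emit P7@[31:32]
pos 33 'c': at 3 (via fail)  emit P3@[32:33]
pos 34 'c': at 4  emit P3@[33:34]
pos 35 'b': at 9 (via fail)  emit P4@[35:35]
pos 36 'b': at 14  emit P4@[36:36]
pos 37 'a': at 15
pos 38 'c': at 16  emit P7@[37:38]
pos 39 'a': at 17  emit P0@[38:39]
pos 40 'c': at 18  emit P2@[38:40],P6@[35:40],P7@[39:40]
pos 41 'a': at 2 (via fail)  emit P0@[40:41]
pos 42 'a': at 19 (via fail)
pos 43 'a': at 19 (via fail)
pos 44 'b': at 9 (via fail)  emit P4@[44:44]
pos 45 'b': at 14  emit P4@[45:45]
pos 46 'a': at 15
pos 47 'c': at 16  emit P7@[46:47]
pos 48 'a': at 17  emit P0@[47:48]
pos 49 'c': at 18  emit P2@[47:49],P6@[44:49],P7@[48:49]
pos 50 'a': at 2 (via fail)  emit P0@[49:50]
pos 51 'b': at 9 (via fail)  emit P4@[51:51]
pos 52 'a': at 19 (via fail)
pos 53 'c': at 20  emit P7@[52:53]
pos 54 'c': at 3 (via fail)  emit P3@[53:54]
pos 55 'b': at 9 (via fail)  emit P4@[55:55]
pos 56 'b': at 14  emit P4@[56:56]

All matches (sorted): [[0,4],[2,0],[3,2],[3,7],[4,4],[5,4],[7,7],[8,0],[9,2],[9,6],[9,7],[10,4],[11,4],[13,7],[14,0],[15,2],[15,6],[15,7],[16,4],[17,4],[19,7],[20,0],[21,2],[21,6],[21,7],[22,3],[23,3],[24,0],[27,5],[27,7],[28,0],[29,2],[29,7],[30,4],[32,7],[33,3],[34,3],[35,4],[36,4],[38,7],[39,0],[40,2],[40,6],[40,7],[41,0],[44,4],[45,4],[47,7],[48,0],[49,2],[49,6],[49,7],[50,0],[51,4],[53,7],[54,3],[55,4],[56,4]]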